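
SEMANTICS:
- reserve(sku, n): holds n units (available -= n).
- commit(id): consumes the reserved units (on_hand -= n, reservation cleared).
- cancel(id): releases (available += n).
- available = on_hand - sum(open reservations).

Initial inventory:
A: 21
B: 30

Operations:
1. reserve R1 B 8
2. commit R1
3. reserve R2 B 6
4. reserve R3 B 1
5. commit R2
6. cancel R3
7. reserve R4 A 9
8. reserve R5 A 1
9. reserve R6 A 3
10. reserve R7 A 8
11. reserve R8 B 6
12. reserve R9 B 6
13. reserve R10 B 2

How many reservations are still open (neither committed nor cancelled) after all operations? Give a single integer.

Step 1: reserve R1 B 8 -> on_hand[A=21 B=30] avail[A=21 B=22] open={R1}
Step 2: commit R1 -> on_hand[A=21 B=22] avail[A=21 B=22] open={}
Step 3: reserve R2 B 6 -> on_hand[A=21 B=22] avail[A=21 B=16] open={R2}
Step 4: reserve R3 B 1 -> on_hand[A=21 B=22] avail[A=21 B=15] open={R2,R3}
Step 5: commit R2 -> on_hand[A=21 B=16] avail[A=21 B=15] open={R3}
Step 6: cancel R3 -> on_hand[A=21 B=16] avail[A=21 B=16] open={}
Step 7: reserve R4 A 9 -> on_hand[A=21 B=16] avail[A=12 B=16] open={R4}
Step 8: reserve R5 A 1 -> on_hand[A=21 B=16] avail[A=11 B=16] open={R4,R5}
Step 9: reserve R6 A 3 -> on_hand[A=21 B=16] avail[A=8 B=16] open={R4,R5,R6}
Step 10: reserve R7 A 8 -> on_hand[A=21 B=16] avail[A=0 B=16] open={R4,R5,R6,R7}
Step 11: reserve R8 B 6 -> on_hand[A=21 B=16] avail[A=0 B=10] open={R4,R5,R6,R7,R8}
Step 12: reserve R9 B 6 -> on_hand[A=21 B=16] avail[A=0 B=4] open={R4,R5,R6,R7,R8,R9}
Step 13: reserve R10 B 2 -> on_hand[A=21 B=16] avail[A=0 B=2] open={R10,R4,R5,R6,R7,R8,R9}
Open reservations: ['R10', 'R4', 'R5', 'R6', 'R7', 'R8', 'R9'] -> 7

Answer: 7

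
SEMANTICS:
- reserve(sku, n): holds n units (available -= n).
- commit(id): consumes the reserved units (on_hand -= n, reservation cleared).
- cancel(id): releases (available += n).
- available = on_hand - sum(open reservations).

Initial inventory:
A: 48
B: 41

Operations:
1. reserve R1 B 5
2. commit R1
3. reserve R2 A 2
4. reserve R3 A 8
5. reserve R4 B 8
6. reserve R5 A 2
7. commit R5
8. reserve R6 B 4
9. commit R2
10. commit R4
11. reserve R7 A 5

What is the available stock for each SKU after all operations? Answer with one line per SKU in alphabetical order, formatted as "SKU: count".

Answer: A: 31
B: 24

Derivation:
Step 1: reserve R1 B 5 -> on_hand[A=48 B=41] avail[A=48 B=36] open={R1}
Step 2: commit R1 -> on_hand[A=48 B=36] avail[A=48 B=36] open={}
Step 3: reserve R2 A 2 -> on_hand[A=48 B=36] avail[A=46 B=36] open={R2}
Step 4: reserve R3 A 8 -> on_hand[A=48 B=36] avail[A=38 B=36] open={R2,R3}
Step 5: reserve R4 B 8 -> on_hand[A=48 B=36] avail[A=38 B=28] open={R2,R3,R4}
Step 6: reserve R5 A 2 -> on_hand[A=48 B=36] avail[A=36 B=28] open={R2,R3,R4,R5}
Step 7: commit R5 -> on_hand[A=46 B=36] avail[A=36 B=28] open={R2,R3,R4}
Step 8: reserve R6 B 4 -> on_hand[A=46 B=36] avail[A=36 B=24] open={R2,R3,R4,R6}
Step 9: commit R2 -> on_hand[A=44 B=36] avail[A=36 B=24] open={R3,R4,R6}
Step 10: commit R4 -> on_hand[A=44 B=28] avail[A=36 B=24] open={R3,R6}
Step 11: reserve R7 A 5 -> on_hand[A=44 B=28] avail[A=31 B=24] open={R3,R6,R7}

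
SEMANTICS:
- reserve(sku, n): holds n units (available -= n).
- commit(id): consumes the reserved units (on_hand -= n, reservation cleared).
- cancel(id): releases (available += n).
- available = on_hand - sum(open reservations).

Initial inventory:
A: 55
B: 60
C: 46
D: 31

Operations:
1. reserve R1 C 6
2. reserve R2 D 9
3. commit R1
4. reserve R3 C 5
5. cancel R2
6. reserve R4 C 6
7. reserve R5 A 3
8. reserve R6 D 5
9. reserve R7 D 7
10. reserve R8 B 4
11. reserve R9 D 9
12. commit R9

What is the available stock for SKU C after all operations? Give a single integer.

Step 1: reserve R1 C 6 -> on_hand[A=55 B=60 C=46 D=31] avail[A=55 B=60 C=40 D=31] open={R1}
Step 2: reserve R2 D 9 -> on_hand[A=55 B=60 C=46 D=31] avail[A=55 B=60 C=40 D=22] open={R1,R2}
Step 3: commit R1 -> on_hand[A=55 B=60 C=40 D=31] avail[A=55 B=60 C=40 D=22] open={R2}
Step 4: reserve R3 C 5 -> on_hand[A=55 B=60 C=40 D=31] avail[A=55 B=60 C=35 D=22] open={R2,R3}
Step 5: cancel R2 -> on_hand[A=55 B=60 C=40 D=31] avail[A=55 B=60 C=35 D=31] open={R3}
Step 6: reserve R4 C 6 -> on_hand[A=55 B=60 C=40 D=31] avail[A=55 B=60 C=29 D=31] open={R3,R4}
Step 7: reserve R5 A 3 -> on_hand[A=55 B=60 C=40 D=31] avail[A=52 B=60 C=29 D=31] open={R3,R4,R5}
Step 8: reserve R6 D 5 -> on_hand[A=55 B=60 C=40 D=31] avail[A=52 B=60 C=29 D=26] open={R3,R4,R5,R6}
Step 9: reserve R7 D 7 -> on_hand[A=55 B=60 C=40 D=31] avail[A=52 B=60 C=29 D=19] open={R3,R4,R5,R6,R7}
Step 10: reserve R8 B 4 -> on_hand[A=55 B=60 C=40 D=31] avail[A=52 B=56 C=29 D=19] open={R3,R4,R5,R6,R7,R8}
Step 11: reserve R9 D 9 -> on_hand[A=55 B=60 C=40 D=31] avail[A=52 B=56 C=29 D=10] open={R3,R4,R5,R6,R7,R8,R9}
Step 12: commit R9 -> on_hand[A=55 B=60 C=40 D=22] avail[A=52 B=56 C=29 D=10] open={R3,R4,R5,R6,R7,R8}
Final available[C] = 29

Answer: 29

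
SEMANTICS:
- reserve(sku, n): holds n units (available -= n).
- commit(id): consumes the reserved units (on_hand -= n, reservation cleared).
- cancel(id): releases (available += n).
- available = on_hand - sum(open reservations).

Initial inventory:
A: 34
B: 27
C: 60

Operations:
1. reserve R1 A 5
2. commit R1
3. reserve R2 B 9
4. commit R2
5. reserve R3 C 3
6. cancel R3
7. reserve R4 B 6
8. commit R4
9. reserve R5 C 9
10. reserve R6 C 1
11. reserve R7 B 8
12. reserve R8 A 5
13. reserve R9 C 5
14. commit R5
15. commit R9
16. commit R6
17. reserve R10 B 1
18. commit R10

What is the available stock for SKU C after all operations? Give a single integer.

Step 1: reserve R1 A 5 -> on_hand[A=34 B=27 C=60] avail[A=29 B=27 C=60] open={R1}
Step 2: commit R1 -> on_hand[A=29 B=27 C=60] avail[A=29 B=27 C=60] open={}
Step 3: reserve R2 B 9 -> on_hand[A=29 B=27 C=60] avail[A=29 B=18 C=60] open={R2}
Step 4: commit R2 -> on_hand[A=29 B=18 C=60] avail[A=29 B=18 C=60] open={}
Step 5: reserve R3 C 3 -> on_hand[A=29 B=18 C=60] avail[A=29 B=18 C=57] open={R3}
Step 6: cancel R3 -> on_hand[A=29 B=18 C=60] avail[A=29 B=18 C=60] open={}
Step 7: reserve R4 B 6 -> on_hand[A=29 B=18 C=60] avail[A=29 B=12 C=60] open={R4}
Step 8: commit R4 -> on_hand[A=29 B=12 C=60] avail[A=29 B=12 C=60] open={}
Step 9: reserve R5 C 9 -> on_hand[A=29 B=12 C=60] avail[A=29 B=12 C=51] open={R5}
Step 10: reserve R6 C 1 -> on_hand[A=29 B=12 C=60] avail[A=29 B=12 C=50] open={R5,R6}
Step 11: reserve R7 B 8 -> on_hand[A=29 B=12 C=60] avail[A=29 B=4 C=50] open={R5,R6,R7}
Step 12: reserve R8 A 5 -> on_hand[A=29 B=12 C=60] avail[A=24 B=4 C=50] open={R5,R6,R7,R8}
Step 13: reserve R9 C 5 -> on_hand[A=29 B=12 C=60] avail[A=24 B=4 C=45] open={R5,R6,R7,R8,R9}
Step 14: commit R5 -> on_hand[A=29 B=12 C=51] avail[A=24 B=4 C=45] open={R6,R7,R8,R9}
Step 15: commit R9 -> on_hand[A=29 B=12 C=46] avail[A=24 B=4 C=45] open={R6,R7,R8}
Step 16: commit R6 -> on_hand[A=29 B=12 C=45] avail[A=24 B=4 C=45] open={R7,R8}
Step 17: reserve R10 B 1 -> on_hand[A=29 B=12 C=45] avail[A=24 B=3 C=45] open={R10,R7,R8}
Step 18: commit R10 -> on_hand[A=29 B=11 C=45] avail[A=24 B=3 C=45] open={R7,R8}
Final available[C] = 45

Answer: 45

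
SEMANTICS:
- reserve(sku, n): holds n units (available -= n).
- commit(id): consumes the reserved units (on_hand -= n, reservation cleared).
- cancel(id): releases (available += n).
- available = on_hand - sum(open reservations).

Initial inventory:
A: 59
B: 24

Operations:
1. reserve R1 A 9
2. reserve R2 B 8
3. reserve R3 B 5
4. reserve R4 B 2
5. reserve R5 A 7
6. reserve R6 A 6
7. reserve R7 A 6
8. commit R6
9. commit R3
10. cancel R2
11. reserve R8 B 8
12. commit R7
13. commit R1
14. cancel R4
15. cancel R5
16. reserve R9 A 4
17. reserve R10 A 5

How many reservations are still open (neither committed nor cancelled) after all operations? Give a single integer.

Answer: 3

Derivation:
Step 1: reserve R1 A 9 -> on_hand[A=59 B=24] avail[A=50 B=24] open={R1}
Step 2: reserve R2 B 8 -> on_hand[A=59 B=24] avail[A=50 B=16] open={R1,R2}
Step 3: reserve R3 B 5 -> on_hand[A=59 B=24] avail[A=50 B=11] open={R1,R2,R3}
Step 4: reserve R4 B 2 -> on_hand[A=59 B=24] avail[A=50 B=9] open={R1,R2,R3,R4}
Step 5: reserve R5 A 7 -> on_hand[A=59 B=24] avail[A=43 B=9] open={R1,R2,R3,R4,R5}
Step 6: reserve R6 A 6 -> on_hand[A=59 B=24] avail[A=37 B=9] open={R1,R2,R3,R4,R5,R6}
Step 7: reserve R7 A 6 -> on_hand[A=59 B=24] avail[A=31 B=9] open={R1,R2,R3,R4,R5,R6,R7}
Step 8: commit R6 -> on_hand[A=53 B=24] avail[A=31 B=9] open={R1,R2,R3,R4,R5,R7}
Step 9: commit R3 -> on_hand[A=53 B=19] avail[A=31 B=9] open={R1,R2,R4,R5,R7}
Step 10: cancel R2 -> on_hand[A=53 B=19] avail[A=31 B=17] open={R1,R4,R5,R7}
Step 11: reserve R8 B 8 -> on_hand[A=53 B=19] avail[A=31 B=9] open={R1,R4,R5,R7,R8}
Step 12: commit R7 -> on_hand[A=47 B=19] avail[A=31 B=9] open={R1,R4,R5,R8}
Step 13: commit R1 -> on_hand[A=38 B=19] avail[A=31 B=9] open={R4,R5,R8}
Step 14: cancel R4 -> on_hand[A=38 B=19] avail[A=31 B=11] open={R5,R8}
Step 15: cancel R5 -> on_hand[A=38 B=19] avail[A=38 B=11] open={R8}
Step 16: reserve R9 A 4 -> on_hand[A=38 B=19] avail[A=34 B=11] open={R8,R9}
Step 17: reserve R10 A 5 -> on_hand[A=38 B=19] avail[A=29 B=11] open={R10,R8,R9}
Open reservations: ['R10', 'R8', 'R9'] -> 3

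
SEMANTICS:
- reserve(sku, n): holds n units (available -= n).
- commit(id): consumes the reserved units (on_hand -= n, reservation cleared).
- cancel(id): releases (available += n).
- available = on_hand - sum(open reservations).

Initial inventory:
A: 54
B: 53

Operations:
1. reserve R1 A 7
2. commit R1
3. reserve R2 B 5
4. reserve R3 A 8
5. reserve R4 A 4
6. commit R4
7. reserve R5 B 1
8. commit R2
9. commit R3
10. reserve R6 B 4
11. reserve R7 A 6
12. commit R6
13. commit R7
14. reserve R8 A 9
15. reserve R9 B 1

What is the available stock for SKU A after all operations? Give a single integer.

Step 1: reserve R1 A 7 -> on_hand[A=54 B=53] avail[A=47 B=53] open={R1}
Step 2: commit R1 -> on_hand[A=47 B=53] avail[A=47 B=53] open={}
Step 3: reserve R2 B 5 -> on_hand[A=47 B=53] avail[A=47 B=48] open={R2}
Step 4: reserve R3 A 8 -> on_hand[A=47 B=53] avail[A=39 B=48] open={R2,R3}
Step 5: reserve R4 A 4 -> on_hand[A=47 B=53] avail[A=35 B=48] open={R2,R3,R4}
Step 6: commit R4 -> on_hand[A=43 B=53] avail[A=35 B=48] open={R2,R3}
Step 7: reserve R5 B 1 -> on_hand[A=43 B=53] avail[A=35 B=47] open={R2,R3,R5}
Step 8: commit R2 -> on_hand[A=43 B=48] avail[A=35 B=47] open={R3,R5}
Step 9: commit R3 -> on_hand[A=35 B=48] avail[A=35 B=47] open={R5}
Step 10: reserve R6 B 4 -> on_hand[A=35 B=48] avail[A=35 B=43] open={R5,R6}
Step 11: reserve R7 A 6 -> on_hand[A=35 B=48] avail[A=29 B=43] open={R5,R6,R7}
Step 12: commit R6 -> on_hand[A=35 B=44] avail[A=29 B=43] open={R5,R7}
Step 13: commit R7 -> on_hand[A=29 B=44] avail[A=29 B=43] open={R5}
Step 14: reserve R8 A 9 -> on_hand[A=29 B=44] avail[A=20 B=43] open={R5,R8}
Step 15: reserve R9 B 1 -> on_hand[A=29 B=44] avail[A=20 B=42] open={R5,R8,R9}
Final available[A] = 20

Answer: 20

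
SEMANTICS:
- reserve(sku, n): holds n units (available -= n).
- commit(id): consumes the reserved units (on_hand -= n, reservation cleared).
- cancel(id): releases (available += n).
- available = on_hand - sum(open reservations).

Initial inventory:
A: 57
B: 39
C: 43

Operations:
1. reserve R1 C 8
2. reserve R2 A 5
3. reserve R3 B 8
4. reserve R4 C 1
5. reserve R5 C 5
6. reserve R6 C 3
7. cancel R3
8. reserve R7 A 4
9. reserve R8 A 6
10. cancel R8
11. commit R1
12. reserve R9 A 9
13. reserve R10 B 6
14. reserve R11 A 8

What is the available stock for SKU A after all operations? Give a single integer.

Step 1: reserve R1 C 8 -> on_hand[A=57 B=39 C=43] avail[A=57 B=39 C=35] open={R1}
Step 2: reserve R2 A 5 -> on_hand[A=57 B=39 C=43] avail[A=52 B=39 C=35] open={R1,R2}
Step 3: reserve R3 B 8 -> on_hand[A=57 B=39 C=43] avail[A=52 B=31 C=35] open={R1,R2,R3}
Step 4: reserve R4 C 1 -> on_hand[A=57 B=39 C=43] avail[A=52 B=31 C=34] open={R1,R2,R3,R4}
Step 5: reserve R5 C 5 -> on_hand[A=57 B=39 C=43] avail[A=52 B=31 C=29] open={R1,R2,R3,R4,R5}
Step 6: reserve R6 C 3 -> on_hand[A=57 B=39 C=43] avail[A=52 B=31 C=26] open={R1,R2,R3,R4,R5,R6}
Step 7: cancel R3 -> on_hand[A=57 B=39 C=43] avail[A=52 B=39 C=26] open={R1,R2,R4,R5,R6}
Step 8: reserve R7 A 4 -> on_hand[A=57 B=39 C=43] avail[A=48 B=39 C=26] open={R1,R2,R4,R5,R6,R7}
Step 9: reserve R8 A 6 -> on_hand[A=57 B=39 C=43] avail[A=42 B=39 C=26] open={R1,R2,R4,R5,R6,R7,R8}
Step 10: cancel R8 -> on_hand[A=57 B=39 C=43] avail[A=48 B=39 C=26] open={R1,R2,R4,R5,R6,R7}
Step 11: commit R1 -> on_hand[A=57 B=39 C=35] avail[A=48 B=39 C=26] open={R2,R4,R5,R6,R7}
Step 12: reserve R9 A 9 -> on_hand[A=57 B=39 C=35] avail[A=39 B=39 C=26] open={R2,R4,R5,R6,R7,R9}
Step 13: reserve R10 B 6 -> on_hand[A=57 B=39 C=35] avail[A=39 B=33 C=26] open={R10,R2,R4,R5,R6,R7,R9}
Step 14: reserve R11 A 8 -> on_hand[A=57 B=39 C=35] avail[A=31 B=33 C=26] open={R10,R11,R2,R4,R5,R6,R7,R9}
Final available[A] = 31

Answer: 31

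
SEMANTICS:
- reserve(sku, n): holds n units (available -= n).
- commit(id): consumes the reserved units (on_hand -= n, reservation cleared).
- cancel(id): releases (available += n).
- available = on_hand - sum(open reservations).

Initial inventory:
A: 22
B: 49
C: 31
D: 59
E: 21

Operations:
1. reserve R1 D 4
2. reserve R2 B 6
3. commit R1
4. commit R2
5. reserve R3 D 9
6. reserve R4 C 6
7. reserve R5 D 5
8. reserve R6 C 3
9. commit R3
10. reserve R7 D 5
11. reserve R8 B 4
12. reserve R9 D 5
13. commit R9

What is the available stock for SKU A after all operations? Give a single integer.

Answer: 22

Derivation:
Step 1: reserve R1 D 4 -> on_hand[A=22 B=49 C=31 D=59 E=21] avail[A=22 B=49 C=31 D=55 E=21] open={R1}
Step 2: reserve R2 B 6 -> on_hand[A=22 B=49 C=31 D=59 E=21] avail[A=22 B=43 C=31 D=55 E=21] open={R1,R2}
Step 3: commit R1 -> on_hand[A=22 B=49 C=31 D=55 E=21] avail[A=22 B=43 C=31 D=55 E=21] open={R2}
Step 4: commit R2 -> on_hand[A=22 B=43 C=31 D=55 E=21] avail[A=22 B=43 C=31 D=55 E=21] open={}
Step 5: reserve R3 D 9 -> on_hand[A=22 B=43 C=31 D=55 E=21] avail[A=22 B=43 C=31 D=46 E=21] open={R3}
Step 6: reserve R4 C 6 -> on_hand[A=22 B=43 C=31 D=55 E=21] avail[A=22 B=43 C=25 D=46 E=21] open={R3,R4}
Step 7: reserve R5 D 5 -> on_hand[A=22 B=43 C=31 D=55 E=21] avail[A=22 B=43 C=25 D=41 E=21] open={R3,R4,R5}
Step 8: reserve R6 C 3 -> on_hand[A=22 B=43 C=31 D=55 E=21] avail[A=22 B=43 C=22 D=41 E=21] open={R3,R4,R5,R6}
Step 9: commit R3 -> on_hand[A=22 B=43 C=31 D=46 E=21] avail[A=22 B=43 C=22 D=41 E=21] open={R4,R5,R6}
Step 10: reserve R7 D 5 -> on_hand[A=22 B=43 C=31 D=46 E=21] avail[A=22 B=43 C=22 D=36 E=21] open={R4,R5,R6,R7}
Step 11: reserve R8 B 4 -> on_hand[A=22 B=43 C=31 D=46 E=21] avail[A=22 B=39 C=22 D=36 E=21] open={R4,R5,R6,R7,R8}
Step 12: reserve R9 D 5 -> on_hand[A=22 B=43 C=31 D=46 E=21] avail[A=22 B=39 C=22 D=31 E=21] open={R4,R5,R6,R7,R8,R9}
Step 13: commit R9 -> on_hand[A=22 B=43 C=31 D=41 E=21] avail[A=22 B=39 C=22 D=31 E=21] open={R4,R5,R6,R7,R8}
Final available[A] = 22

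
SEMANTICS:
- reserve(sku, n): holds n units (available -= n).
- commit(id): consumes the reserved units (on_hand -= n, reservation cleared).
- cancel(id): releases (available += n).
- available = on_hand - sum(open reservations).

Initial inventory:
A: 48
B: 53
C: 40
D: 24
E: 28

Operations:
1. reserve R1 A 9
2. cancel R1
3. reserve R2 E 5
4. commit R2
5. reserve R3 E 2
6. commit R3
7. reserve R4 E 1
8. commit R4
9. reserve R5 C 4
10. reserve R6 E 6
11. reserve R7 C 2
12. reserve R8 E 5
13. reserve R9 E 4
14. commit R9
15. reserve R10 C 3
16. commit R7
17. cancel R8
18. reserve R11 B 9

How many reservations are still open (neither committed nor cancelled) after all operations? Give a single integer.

Step 1: reserve R1 A 9 -> on_hand[A=48 B=53 C=40 D=24 E=28] avail[A=39 B=53 C=40 D=24 E=28] open={R1}
Step 2: cancel R1 -> on_hand[A=48 B=53 C=40 D=24 E=28] avail[A=48 B=53 C=40 D=24 E=28] open={}
Step 3: reserve R2 E 5 -> on_hand[A=48 B=53 C=40 D=24 E=28] avail[A=48 B=53 C=40 D=24 E=23] open={R2}
Step 4: commit R2 -> on_hand[A=48 B=53 C=40 D=24 E=23] avail[A=48 B=53 C=40 D=24 E=23] open={}
Step 5: reserve R3 E 2 -> on_hand[A=48 B=53 C=40 D=24 E=23] avail[A=48 B=53 C=40 D=24 E=21] open={R3}
Step 6: commit R3 -> on_hand[A=48 B=53 C=40 D=24 E=21] avail[A=48 B=53 C=40 D=24 E=21] open={}
Step 7: reserve R4 E 1 -> on_hand[A=48 B=53 C=40 D=24 E=21] avail[A=48 B=53 C=40 D=24 E=20] open={R4}
Step 8: commit R4 -> on_hand[A=48 B=53 C=40 D=24 E=20] avail[A=48 B=53 C=40 D=24 E=20] open={}
Step 9: reserve R5 C 4 -> on_hand[A=48 B=53 C=40 D=24 E=20] avail[A=48 B=53 C=36 D=24 E=20] open={R5}
Step 10: reserve R6 E 6 -> on_hand[A=48 B=53 C=40 D=24 E=20] avail[A=48 B=53 C=36 D=24 E=14] open={R5,R6}
Step 11: reserve R7 C 2 -> on_hand[A=48 B=53 C=40 D=24 E=20] avail[A=48 B=53 C=34 D=24 E=14] open={R5,R6,R7}
Step 12: reserve R8 E 5 -> on_hand[A=48 B=53 C=40 D=24 E=20] avail[A=48 B=53 C=34 D=24 E=9] open={R5,R6,R7,R8}
Step 13: reserve R9 E 4 -> on_hand[A=48 B=53 C=40 D=24 E=20] avail[A=48 B=53 C=34 D=24 E=5] open={R5,R6,R7,R8,R9}
Step 14: commit R9 -> on_hand[A=48 B=53 C=40 D=24 E=16] avail[A=48 B=53 C=34 D=24 E=5] open={R5,R6,R7,R8}
Step 15: reserve R10 C 3 -> on_hand[A=48 B=53 C=40 D=24 E=16] avail[A=48 B=53 C=31 D=24 E=5] open={R10,R5,R6,R7,R8}
Step 16: commit R7 -> on_hand[A=48 B=53 C=38 D=24 E=16] avail[A=48 B=53 C=31 D=24 E=5] open={R10,R5,R6,R8}
Step 17: cancel R8 -> on_hand[A=48 B=53 C=38 D=24 E=16] avail[A=48 B=53 C=31 D=24 E=10] open={R10,R5,R6}
Step 18: reserve R11 B 9 -> on_hand[A=48 B=53 C=38 D=24 E=16] avail[A=48 B=44 C=31 D=24 E=10] open={R10,R11,R5,R6}
Open reservations: ['R10', 'R11', 'R5', 'R6'] -> 4

Answer: 4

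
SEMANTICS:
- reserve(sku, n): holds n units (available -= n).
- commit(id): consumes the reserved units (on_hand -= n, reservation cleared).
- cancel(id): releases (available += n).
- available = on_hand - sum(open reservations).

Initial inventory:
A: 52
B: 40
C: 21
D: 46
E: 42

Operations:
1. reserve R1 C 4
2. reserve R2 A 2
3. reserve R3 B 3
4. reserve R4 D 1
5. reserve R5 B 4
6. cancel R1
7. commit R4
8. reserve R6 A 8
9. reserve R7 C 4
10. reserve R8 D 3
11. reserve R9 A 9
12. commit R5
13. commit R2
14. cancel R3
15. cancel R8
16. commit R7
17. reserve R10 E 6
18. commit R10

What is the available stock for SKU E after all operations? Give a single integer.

Answer: 36

Derivation:
Step 1: reserve R1 C 4 -> on_hand[A=52 B=40 C=21 D=46 E=42] avail[A=52 B=40 C=17 D=46 E=42] open={R1}
Step 2: reserve R2 A 2 -> on_hand[A=52 B=40 C=21 D=46 E=42] avail[A=50 B=40 C=17 D=46 E=42] open={R1,R2}
Step 3: reserve R3 B 3 -> on_hand[A=52 B=40 C=21 D=46 E=42] avail[A=50 B=37 C=17 D=46 E=42] open={R1,R2,R3}
Step 4: reserve R4 D 1 -> on_hand[A=52 B=40 C=21 D=46 E=42] avail[A=50 B=37 C=17 D=45 E=42] open={R1,R2,R3,R4}
Step 5: reserve R5 B 4 -> on_hand[A=52 B=40 C=21 D=46 E=42] avail[A=50 B=33 C=17 D=45 E=42] open={R1,R2,R3,R4,R5}
Step 6: cancel R1 -> on_hand[A=52 B=40 C=21 D=46 E=42] avail[A=50 B=33 C=21 D=45 E=42] open={R2,R3,R4,R5}
Step 7: commit R4 -> on_hand[A=52 B=40 C=21 D=45 E=42] avail[A=50 B=33 C=21 D=45 E=42] open={R2,R3,R5}
Step 8: reserve R6 A 8 -> on_hand[A=52 B=40 C=21 D=45 E=42] avail[A=42 B=33 C=21 D=45 E=42] open={R2,R3,R5,R6}
Step 9: reserve R7 C 4 -> on_hand[A=52 B=40 C=21 D=45 E=42] avail[A=42 B=33 C=17 D=45 E=42] open={R2,R3,R5,R6,R7}
Step 10: reserve R8 D 3 -> on_hand[A=52 B=40 C=21 D=45 E=42] avail[A=42 B=33 C=17 D=42 E=42] open={R2,R3,R5,R6,R7,R8}
Step 11: reserve R9 A 9 -> on_hand[A=52 B=40 C=21 D=45 E=42] avail[A=33 B=33 C=17 D=42 E=42] open={R2,R3,R5,R6,R7,R8,R9}
Step 12: commit R5 -> on_hand[A=52 B=36 C=21 D=45 E=42] avail[A=33 B=33 C=17 D=42 E=42] open={R2,R3,R6,R7,R8,R9}
Step 13: commit R2 -> on_hand[A=50 B=36 C=21 D=45 E=42] avail[A=33 B=33 C=17 D=42 E=42] open={R3,R6,R7,R8,R9}
Step 14: cancel R3 -> on_hand[A=50 B=36 C=21 D=45 E=42] avail[A=33 B=36 C=17 D=42 E=42] open={R6,R7,R8,R9}
Step 15: cancel R8 -> on_hand[A=50 B=36 C=21 D=45 E=42] avail[A=33 B=36 C=17 D=45 E=42] open={R6,R7,R9}
Step 16: commit R7 -> on_hand[A=50 B=36 C=17 D=45 E=42] avail[A=33 B=36 C=17 D=45 E=42] open={R6,R9}
Step 17: reserve R10 E 6 -> on_hand[A=50 B=36 C=17 D=45 E=42] avail[A=33 B=36 C=17 D=45 E=36] open={R10,R6,R9}
Step 18: commit R10 -> on_hand[A=50 B=36 C=17 D=45 E=36] avail[A=33 B=36 C=17 D=45 E=36] open={R6,R9}
Final available[E] = 36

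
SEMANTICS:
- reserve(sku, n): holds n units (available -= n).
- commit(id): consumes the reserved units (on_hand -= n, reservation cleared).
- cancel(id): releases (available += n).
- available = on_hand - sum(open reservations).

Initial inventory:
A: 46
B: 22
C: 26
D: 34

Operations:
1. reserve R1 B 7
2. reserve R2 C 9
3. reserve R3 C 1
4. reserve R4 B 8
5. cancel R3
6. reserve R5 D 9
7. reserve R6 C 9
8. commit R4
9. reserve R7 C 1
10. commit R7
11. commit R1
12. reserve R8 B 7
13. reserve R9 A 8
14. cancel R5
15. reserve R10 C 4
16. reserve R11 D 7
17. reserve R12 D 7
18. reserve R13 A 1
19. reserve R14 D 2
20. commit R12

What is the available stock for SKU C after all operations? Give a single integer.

Answer: 3

Derivation:
Step 1: reserve R1 B 7 -> on_hand[A=46 B=22 C=26 D=34] avail[A=46 B=15 C=26 D=34] open={R1}
Step 2: reserve R2 C 9 -> on_hand[A=46 B=22 C=26 D=34] avail[A=46 B=15 C=17 D=34] open={R1,R2}
Step 3: reserve R3 C 1 -> on_hand[A=46 B=22 C=26 D=34] avail[A=46 B=15 C=16 D=34] open={R1,R2,R3}
Step 4: reserve R4 B 8 -> on_hand[A=46 B=22 C=26 D=34] avail[A=46 B=7 C=16 D=34] open={R1,R2,R3,R4}
Step 5: cancel R3 -> on_hand[A=46 B=22 C=26 D=34] avail[A=46 B=7 C=17 D=34] open={R1,R2,R4}
Step 6: reserve R5 D 9 -> on_hand[A=46 B=22 C=26 D=34] avail[A=46 B=7 C=17 D=25] open={R1,R2,R4,R5}
Step 7: reserve R6 C 9 -> on_hand[A=46 B=22 C=26 D=34] avail[A=46 B=7 C=8 D=25] open={R1,R2,R4,R5,R6}
Step 8: commit R4 -> on_hand[A=46 B=14 C=26 D=34] avail[A=46 B=7 C=8 D=25] open={R1,R2,R5,R6}
Step 9: reserve R7 C 1 -> on_hand[A=46 B=14 C=26 D=34] avail[A=46 B=7 C=7 D=25] open={R1,R2,R5,R6,R7}
Step 10: commit R7 -> on_hand[A=46 B=14 C=25 D=34] avail[A=46 B=7 C=7 D=25] open={R1,R2,R5,R6}
Step 11: commit R1 -> on_hand[A=46 B=7 C=25 D=34] avail[A=46 B=7 C=7 D=25] open={R2,R5,R6}
Step 12: reserve R8 B 7 -> on_hand[A=46 B=7 C=25 D=34] avail[A=46 B=0 C=7 D=25] open={R2,R5,R6,R8}
Step 13: reserve R9 A 8 -> on_hand[A=46 B=7 C=25 D=34] avail[A=38 B=0 C=7 D=25] open={R2,R5,R6,R8,R9}
Step 14: cancel R5 -> on_hand[A=46 B=7 C=25 D=34] avail[A=38 B=0 C=7 D=34] open={R2,R6,R8,R9}
Step 15: reserve R10 C 4 -> on_hand[A=46 B=7 C=25 D=34] avail[A=38 B=0 C=3 D=34] open={R10,R2,R6,R8,R9}
Step 16: reserve R11 D 7 -> on_hand[A=46 B=7 C=25 D=34] avail[A=38 B=0 C=3 D=27] open={R10,R11,R2,R6,R8,R9}
Step 17: reserve R12 D 7 -> on_hand[A=46 B=7 C=25 D=34] avail[A=38 B=0 C=3 D=20] open={R10,R11,R12,R2,R6,R8,R9}
Step 18: reserve R13 A 1 -> on_hand[A=46 B=7 C=25 D=34] avail[A=37 B=0 C=3 D=20] open={R10,R11,R12,R13,R2,R6,R8,R9}
Step 19: reserve R14 D 2 -> on_hand[A=46 B=7 C=25 D=34] avail[A=37 B=0 C=3 D=18] open={R10,R11,R12,R13,R14,R2,R6,R8,R9}
Step 20: commit R12 -> on_hand[A=46 B=7 C=25 D=27] avail[A=37 B=0 C=3 D=18] open={R10,R11,R13,R14,R2,R6,R8,R9}
Final available[C] = 3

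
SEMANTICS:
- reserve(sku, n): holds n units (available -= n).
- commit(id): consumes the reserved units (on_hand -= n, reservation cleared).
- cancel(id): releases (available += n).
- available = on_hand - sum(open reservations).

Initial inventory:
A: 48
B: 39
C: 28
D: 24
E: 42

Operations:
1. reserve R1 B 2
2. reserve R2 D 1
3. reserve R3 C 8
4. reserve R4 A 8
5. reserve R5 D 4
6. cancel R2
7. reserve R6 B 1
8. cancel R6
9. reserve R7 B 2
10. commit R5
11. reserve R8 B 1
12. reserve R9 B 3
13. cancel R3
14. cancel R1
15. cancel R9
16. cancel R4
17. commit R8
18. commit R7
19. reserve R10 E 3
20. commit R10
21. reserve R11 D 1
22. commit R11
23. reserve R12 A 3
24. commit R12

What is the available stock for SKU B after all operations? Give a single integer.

Answer: 36

Derivation:
Step 1: reserve R1 B 2 -> on_hand[A=48 B=39 C=28 D=24 E=42] avail[A=48 B=37 C=28 D=24 E=42] open={R1}
Step 2: reserve R2 D 1 -> on_hand[A=48 B=39 C=28 D=24 E=42] avail[A=48 B=37 C=28 D=23 E=42] open={R1,R2}
Step 3: reserve R3 C 8 -> on_hand[A=48 B=39 C=28 D=24 E=42] avail[A=48 B=37 C=20 D=23 E=42] open={R1,R2,R3}
Step 4: reserve R4 A 8 -> on_hand[A=48 B=39 C=28 D=24 E=42] avail[A=40 B=37 C=20 D=23 E=42] open={R1,R2,R3,R4}
Step 5: reserve R5 D 4 -> on_hand[A=48 B=39 C=28 D=24 E=42] avail[A=40 B=37 C=20 D=19 E=42] open={R1,R2,R3,R4,R5}
Step 6: cancel R2 -> on_hand[A=48 B=39 C=28 D=24 E=42] avail[A=40 B=37 C=20 D=20 E=42] open={R1,R3,R4,R5}
Step 7: reserve R6 B 1 -> on_hand[A=48 B=39 C=28 D=24 E=42] avail[A=40 B=36 C=20 D=20 E=42] open={R1,R3,R4,R5,R6}
Step 8: cancel R6 -> on_hand[A=48 B=39 C=28 D=24 E=42] avail[A=40 B=37 C=20 D=20 E=42] open={R1,R3,R4,R5}
Step 9: reserve R7 B 2 -> on_hand[A=48 B=39 C=28 D=24 E=42] avail[A=40 B=35 C=20 D=20 E=42] open={R1,R3,R4,R5,R7}
Step 10: commit R5 -> on_hand[A=48 B=39 C=28 D=20 E=42] avail[A=40 B=35 C=20 D=20 E=42] open={R1,R3,R4,R7}
Step 11: reserve R8 B 1 -> on_hand[A=48 B=39 C=28 D=20 E=42] avail[A=40 B=34 C=20 D=20 E=42] open={R1,R3,R4,R7,R8}
Step 12: reserve R9 B 3 -> on_hand[A=48 B=39 C=28 D=20 E=42] avail[A=40 B=31 C=20 D=20 E=42] open={R1,R3,R4,R7,R8,R9}
Step 13: cancel R3 -> on_hand[A=48 B=39 C=28 D=20 E=42] avail[A=40 B=31 C=28 D=20 E=42] open={R1,R4,R7,R8,R9}
Step 14: cancel R1 -> on_hand[A=48 B=39 C=28 D=20 E=42] avail[A=40 B=33 C=28 D=20 E=42] open={R4,R7,R8,R9}
Step 15: cancel R9 -> on_hand[A=48 B=39 C=28 D=20 E=42] avail[A=40 B=36 C=28 D=20 E=42] open={R4,R7,R8}
Step 16: cancel R4 -> on_hand[A=48 B=39 C=28 D=20 E=42] avail[A=48 B=36 C=28 D=20 E=42] open={R7,R8}
Step 17: commit R8 -> on_hand[A=48 B=38 C=28 D=20 E=42] avail[A=48 B=36 C=28 D=20 E=42] open={R7}
Step 18: commit R7 -> on_hand[A=48 B=36 C=28 D=20 E=42] avail[A=48 B=36 C=28 D=20 E=42] open={}
Step 19: reserve R10 E 3 -> on_hand[A=48 B=36 C=28 D=20 E=42] avail[A=48 B=36 C=28 D=20 E=39] open={R10}
Step 20: commit R10 -> on_hand[A=48 B=36 C=28 D=20 E=39] avail[A=48 B=36 C=28 D=20 E=39] open={}
Step 21: reserve R11 D 1 -> on_hand[A=48 B=36 C=28 D=20 E=39] avail[A=48 B=36 C=28 D=19 E=39] open={R11}
Step 22: commit R11 -> on_hand[A=48 B=36 C=28 D=19 E=39] avail[A=48 B=36 C=28 D=19 E=39] open={}
Step 23: reserve R12 A 3 -> on_hand[A=48 B=36 C=28 D=19 E=39] avail[A=45 B=36 C=28 D=19 E=39] open={R12}
Step 24: commit R12 -> on_hand[A=45 B=36 C=28 D=19 E=39] avail[A=45 B=36 C=28 D=19 E=39] open={}
Final available[B] = 36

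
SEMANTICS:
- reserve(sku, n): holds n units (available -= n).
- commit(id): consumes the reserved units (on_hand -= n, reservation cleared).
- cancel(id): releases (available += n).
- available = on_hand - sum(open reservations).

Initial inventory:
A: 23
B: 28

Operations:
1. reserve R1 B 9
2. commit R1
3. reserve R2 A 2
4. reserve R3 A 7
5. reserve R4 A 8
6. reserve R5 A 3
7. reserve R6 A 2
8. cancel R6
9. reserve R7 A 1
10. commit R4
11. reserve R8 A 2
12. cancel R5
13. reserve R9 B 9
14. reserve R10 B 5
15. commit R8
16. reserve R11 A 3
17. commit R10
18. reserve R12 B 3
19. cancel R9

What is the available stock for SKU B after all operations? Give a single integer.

Answer: 11

Derivation:
Step 1: reserve R1 B 9 -> on_hand[A=23 B=28] avail[A=23 B=19] open={R1}
Step 2: commit R1 -> on_hand[A=23 B=19] avail[A=23 B=19] open={}
Step 3: reserve R2 A 2 -> on_hand[A=23 B=19] avail[A=21 B=19] open={R2}
Step 4: reserve R3 A 7 -> on_hand[A=23 B=19] avail[A=14 B=19] open={R2,R3}
Step 5: reserve R4 A 8 -> on_hand[A=23 B=19] avail[A=6 B=19] open={R2,R3,R4}
Step 6: reserve R5 A 3 -> on_hand[A=23 B=19] avail[A=3 B=19] open={R2,R3,R4,R5}
Step 7: reserve R6 A 2 -> on_hand[A=23 B=19] avail[A=1 B=19] open={R2,R3,R4,R5,R6}
Step 8: cancel R6 -> on_hand[A=23 B=19] avail[A=3 B=19] open={R2,R3,R4,R5}
Step 9: reserve R7 A 1 -> on_hand[A=23 B=19] avail[A=2 B=19] open={R2,R3,R4,R5,R7}
Step 10: commit R4 -> on_hand[A=15 B=19] avail[A=2 B=19] open={R2,R3,R5,R7}
Step 11: reserve R8 A 2 -> on_hand[A=15 B=19] avail[A=0 B=19] open={R2,R3,R5,R7,R8}
Step 12: cancel R5 -> on_hand[A=15 B=19] avail[A=3 B=19] open={R2,R3,R7,R8}
Step 13: reserve R9 B 9 -> on_hand[A=15 B=19] avail[A=3 B=10] open={R2,R3,R7,R8,R9}
Step 14: reserve R10 B 5 -> on_hand[A=15 B=19] avail[A=3 B=5] open={R10,R2,R3,R7,R8,R9}
Step 15: commit R8 -> on_hand[A=13 B=19] avail[A=3 B=5] open={R10,R2,R3,R7,R9}
Step 16: reserve R11 A 3 -> on_hand[A=13 B=19] avail[A=0 B=5] open={R10,R11,R2,R3,R7,R9}
Step 17: commit R10 -> on_hand[A=13 B=14] avail[A=0 B=5] open={R11,R2,R3,R7,R9}
Step 18: reserve R12 B 3 -> on_hand[A=13 B=14] avail[A=0 B=2] open={R11,R12,R2,R3,R7,R9}
Step 19: cancel R9 -> on_hand[A=13 B=14] avail[A=0 B=11] open={R11,R12,R2,R3,R7}
Final available[B] = 11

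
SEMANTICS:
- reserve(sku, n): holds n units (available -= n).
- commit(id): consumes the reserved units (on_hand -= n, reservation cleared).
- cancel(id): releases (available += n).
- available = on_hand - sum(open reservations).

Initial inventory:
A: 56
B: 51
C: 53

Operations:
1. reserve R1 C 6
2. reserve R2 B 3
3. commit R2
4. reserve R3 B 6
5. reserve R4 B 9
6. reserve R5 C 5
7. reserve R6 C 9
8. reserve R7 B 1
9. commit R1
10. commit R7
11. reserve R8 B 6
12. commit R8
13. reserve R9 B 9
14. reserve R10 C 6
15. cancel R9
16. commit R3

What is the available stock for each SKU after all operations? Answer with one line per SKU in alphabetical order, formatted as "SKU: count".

Answer: A: 56
B: 26
C: 27

Derivation:
Step 1: reserve R1 C 6 -> on_hand[A=56 B=51 C=53] avail[A=56 B=51 C=47] open={R1}
Step 2: reserve R2 B 3 -> on_hand[A=56 B=51 C=53] avail[A=56 B=48 C=47] open={R1,R2}
Step 3: commit R2 -> on_hand[A=56 B=48 C=53] avail[A=56 B=48 C=47] open={R1}
Step 4: reserve R3 B 6 -> on_hand[A=56 B=48 C=53] avail[A=56 B=42 C=47] open={R1,R3}
Step 5: reserve R4 B 9 -> on_hand[A=56 B=48 C=53] avail[A=56 B=33 C=47] open={R1,R3,R4}
Step 6: reserve R5 C 5 -> on_hand[A=56 B=48 C=53] avail[A=56 B=33 C=42] open={R1,R3,R4,R5}
Step 7: reserve R6 C 9 -> on_hand[A=56 B=48 C=53] avail[A=56 B=33 C=33] open={R1,R3,R4,R5,R6}
Step 8: reserve R7 B 1 -> on_hand[A=56 B=48 C=53] avail[A=56 B=32 C=33] open={R1,R3,R4,R5,R6,R7}
Step 9: commit R1 -> on_hand[A=56 B=48 C=47] avail[A=56 B=32 C=33] open={R3,R4,R5,R6,R7}
Step 10: commit R7 -> on_hand[A=56 B=47 C=47] avail[A=56 B=32 C=33] open={R3,R4,R5,R6}
Step 11: reserve R8 B 6 -> on_hand[A=56 B=47 C=47] avail[A=56 B=26 C=33] open={R3,R4,R5,R6,R8}
Step 12: commit R8 -> on_hand[A=56 B=41 C=47] avail[A=56 B=26 C=33] open={R3,R4,R5,R6}
Step 13: reserve R9 B 9 -> on_hand[A=56 B=41 C=47] avail[A=56 B=17 C=33] open={R3,R4,R5,R6,R9}
Step 14: reserve R10 C 6 -> on_hand[A=56 B=41 C=47] avail[A=56 B=17 C=27] open={R10,R3,R4,R5,R6,R9}
Step 15: cancel R9 -> on_hand[A=56 B=41 C=47] avail[A=56 B=26 C=27] open={R10,R3,R4,R5,R6}
Step 16: commit R3 -> on_hand[A=56 B=35 C=47] avail[A=56 B=26 C=27] open={R10,R4,R5,R6}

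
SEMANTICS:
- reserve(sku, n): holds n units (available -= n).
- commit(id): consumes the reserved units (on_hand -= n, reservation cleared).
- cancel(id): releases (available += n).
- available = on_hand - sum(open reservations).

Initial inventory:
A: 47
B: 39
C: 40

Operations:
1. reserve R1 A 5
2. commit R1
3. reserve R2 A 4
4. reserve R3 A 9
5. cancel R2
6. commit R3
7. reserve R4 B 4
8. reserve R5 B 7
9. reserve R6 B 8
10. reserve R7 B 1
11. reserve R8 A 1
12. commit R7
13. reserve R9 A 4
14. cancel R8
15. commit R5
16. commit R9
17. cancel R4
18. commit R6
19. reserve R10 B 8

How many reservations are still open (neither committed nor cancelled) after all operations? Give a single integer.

Answer: 1

Derivation:
Step 1: reserve R1 A 5 -> on_hand[A=47 B=39 C=40] avail[A=42 B=39 C=40] open={R1}
Step 2: commit R1 -> on_hand[A=42 B=39 C=40] avail[A=42 B=39 C=40] open={}
Step 3: reserve R2 A 4 -> on_hand[A=42 B=39 C=40] avail[A=38 B=39 C=40] open={R2}
Step 4: reserve R3 A 9 -> on_hand[A=42 B=39 C=40] avail[A=29 B=39 C=40] open={R2,R3}
Step 5: cancel R2 -> on_hand[A=42 B=39 C=40] avail[A=33 B=39 C=40] open={R3}
Step 6: commit R3 -> on_hand[A=33 B=39 C=40] avail[A=33 B=39 C=40] open={}
Step 7: reserve R4 B 4 -> on_hand[A=33 B=39 C=40] avail[A=33 B=35 C=40] open={R4}
Step 8: reserve R5 B 7 -> on_hand[A=33 B=39 C=40] avail[A=33 B=28 C=40] open={R4,R5}
Step 9: reserve R6 B 8 -> on_hand[A=33 B=39 C=40] avail[A=33 B=20 C=40] open={R4,R5,R6}
Step 10: reserve R7 B 1 -> on_hand[A=33 B=39 C=40] avail[A=33 B=19 C=40] open={R4,R5,R6,R7}
Step 11: reserve R8 A 1 -> on_hand[A=33 B=39 C=40] avail[A=32 B=19 C=40] open={R4,R5,R6,R7,R8}
Step 12: commit R7 -> on_hand[A=33 B=38 C=40] avail[A=32 B=19 C=40] open={R4,R5,R6,R8}
Step 13: reserve R9 A 4 -> on_hand[A=33 B=38 C=40] avail[A=28 B=19 C=40] open={R4,R5,R6,R8,R9}
Step 14: cancel R8 -> on_hand[A=33 B=38 C=40] avail[A=29 B=19 C=40] open={R4,R5,R6,R9}
Step 15: commit R5 -> on_hand[A=33 B=31 C=40] avail[A=29 B=19 C=40] open={R4,R6,R9}
Step 16: commit R9 -> on_hand[A=29 B=31 C=40] avail[A=29 B=19 C=40] open={R4,R6}
Step 17: cancel R4 -> on_hand[A=29 B=31 C=40] avail[A=29 B=23 C=40] open={R6}
Step 18: commit R6 -> on_hand[A=29 B=23 C=40] avail[A=29 B=23 C=40] open={}
Step 19: reserve R10 B 8 -> on_hand[A=29 B=23 C=40] avail[A=29 B=15 C=40] open={R10}
Open reservations: ['R10'] -> 1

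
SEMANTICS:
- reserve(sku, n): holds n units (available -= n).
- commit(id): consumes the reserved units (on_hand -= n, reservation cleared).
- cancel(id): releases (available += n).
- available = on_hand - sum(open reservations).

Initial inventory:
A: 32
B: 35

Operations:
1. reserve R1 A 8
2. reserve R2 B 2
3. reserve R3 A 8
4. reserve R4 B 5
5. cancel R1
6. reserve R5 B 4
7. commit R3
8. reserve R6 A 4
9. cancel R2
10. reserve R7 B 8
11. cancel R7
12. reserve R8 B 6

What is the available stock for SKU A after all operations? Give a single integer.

Answer: 20

Derivation:
Step 1: reserve R1 A 8 -> on_hand[A=32 B=35] avail[A=24 B=35] open={R1}
Step 2: reserve R2 B 2 -> on_hand[A=32 B=35] avail[A=24 B=33] open={R1,R2}
Step 3: reserve R3 A 8 -> on_hand[A=32 B=35] avail[A=16 B=33] open={R1,R2,R3}
Step 4: reserve R4 B 5 -> on_hand[A=32 B=35] avail[A=16 B=28] open={R1,R2,R3,R4}
Step 5: cancel R1 -> on_hand[A=32 B=35] avail[A=24 B=28] open={R2,R3,R4}
Step 6: reserve R5 B 4 -> on_hand[A=32 B=35] avail[A=24 B=24] open={R2,R3,R4,R5}
Step 7: commit R3 -> on_hand[A=24 B=35] avail[A=24 B=24] open={R2,R4,R5}
Step 8: reserve R6 A 4 -> on_hand[A=24 B=35] avail[A=20 B=24] open={R2,R4,R5,R6}
Step 9: cancel R2 -> on_hand[A=24 B=35] avail[A=20 B=26] open={R4,R5,R6}
Step 10: reserve R7 B 8 -> on_hand[A=24 B=35] avail[A=20 B=18] open={R4,R5,R6,R7}
Step 11: cancel R7 -> on_hand[A=24 B=35] avail[A=20 B=26] open={R4,R5,R6}
Step 12: reserve R8 B 6 -> on_hand[A=24 B=35] avail[A=20 B=20] open={R4,R5,R6,R8}
Final available[A] = 20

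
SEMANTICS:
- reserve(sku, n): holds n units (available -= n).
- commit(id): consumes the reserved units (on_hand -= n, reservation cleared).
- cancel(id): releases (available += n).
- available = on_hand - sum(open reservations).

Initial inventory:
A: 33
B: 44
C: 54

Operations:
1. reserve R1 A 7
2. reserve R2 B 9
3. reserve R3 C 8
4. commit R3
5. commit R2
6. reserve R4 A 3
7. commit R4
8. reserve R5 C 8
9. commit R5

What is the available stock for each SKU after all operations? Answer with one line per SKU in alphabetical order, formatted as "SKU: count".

Answer: A: 23
B: 35
C: 38

Derivation:
Step 1: reserve R1 A 7 -> on_hand[A=33 B=44 C=54] avail[A=26 B=44 C=54] open={R1}
Step 2: reserve R2 B 9 -> on_hand[A=33 B=44 C=54] avail[A=26 B=35 C=54] open={R1,R2}
Step 3: reserve R3 C 8 -> on_hand[A=33 B=44 C=54] avail[A=26 B=35 C=46] open={R1,R2,R3}
Step 4: commit R3 -> on_hand[A=33 B=44 C=46] avail[A=26 B=35 C=46] open={R1,R2}
Step 5: commit R2 -> on_hand[A=33 B=35 C=46] avail[A=26 B=35 C=46] open={R1}
Step 6: reserve R4 A 3 -> on_hand[A=33 B=35 C=46] avail[A=23 B=35 C=46] open={R1,R4}
Step 7: commit R4 -> on_hand[A=30 B=35 C=46] avail[A=23 B=35 C=46] open={R1}
Step 8: reserve R5 C 8 -> on_hand[A=30 B=35 C=46] avail[A=23 B=35 C=38] open={R1,R5}
Step 9: commit R5 -> on_hand[A=30 B=35 C=38] avail[A=23 B=35 C=38] open={R1}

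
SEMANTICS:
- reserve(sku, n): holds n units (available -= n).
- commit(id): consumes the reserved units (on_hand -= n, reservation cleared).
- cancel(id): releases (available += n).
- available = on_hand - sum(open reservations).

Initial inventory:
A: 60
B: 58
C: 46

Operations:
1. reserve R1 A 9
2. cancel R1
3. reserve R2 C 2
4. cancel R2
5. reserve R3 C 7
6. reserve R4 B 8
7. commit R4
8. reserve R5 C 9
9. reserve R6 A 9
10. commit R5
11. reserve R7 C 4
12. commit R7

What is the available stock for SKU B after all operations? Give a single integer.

Answer: 50

Derivation:
Step 1: reserve R1 A 9 -> on_hand[A=60 B=58 C=46] avail[A=51 B=58 C=46] open={R1}
Step 2: cancel R1 -> on_hand[A=60 B=58 C=46] avail[A=60 B=58 C=46] open={}
Step 3: reserve R2 C 2 -> on_hand[A=60 B=58 C=46] avail[A=60 B=58 C=44] open={R2}
Step 4: cancel R2 -> on_hand[A=60 B=58 C=46] avail[A=60 B=58 C=46] open={}
Step 5: reserve R3 C 7 -> on_hand[A=60 B=58 C=46] avail[A=60 B=58 C=39] open={R3}
Step 6: reserve R4 B 8 -> on_hand[A=60 B=58 C=46] avail[A=60 B=50 C=39] open={R3,R4}
Step 7: commit R4 -> on_hand[A=60 B=50 C=46] avail[A=60 B=50 C=39] open={R3}
Step 8: reserve R5 C 9 -> on_hand[A=60 B=50 C=46] avail[A=60 B=50 C=30] open={R3,R5}
Step 9: reserve R6 A 9 -> on_hand[A=60 B=50 C=46] avail[A=51 B=50 C=30] open={R3,R5,R6}
Step 10: commit R5 -> on_hand[A=60 B=50 C=37] avail[A=51 B=50 C=30] open={R3,R6}
Step 11: reserve R7 C 4 -> on_hand[A=60 B=50 C=37] avail[A=51 B=50 C=26] open={R3,R6,R7}
Step 12: commit R7 -> on_hand[A=60 B=50 C=33] avail[A=51 B=50 C=26] open={R3,R6}
Final available[B] = 50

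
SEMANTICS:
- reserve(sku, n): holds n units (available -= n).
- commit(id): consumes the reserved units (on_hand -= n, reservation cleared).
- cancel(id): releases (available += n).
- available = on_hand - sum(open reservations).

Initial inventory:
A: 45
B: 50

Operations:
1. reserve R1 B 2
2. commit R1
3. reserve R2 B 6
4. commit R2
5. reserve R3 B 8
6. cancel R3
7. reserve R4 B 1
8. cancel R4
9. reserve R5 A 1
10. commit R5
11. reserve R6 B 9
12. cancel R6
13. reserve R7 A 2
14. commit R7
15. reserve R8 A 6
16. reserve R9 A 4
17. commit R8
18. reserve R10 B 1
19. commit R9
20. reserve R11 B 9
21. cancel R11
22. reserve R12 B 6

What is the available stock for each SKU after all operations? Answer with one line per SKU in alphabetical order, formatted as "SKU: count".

Answer: A: 32
B: 35

Derivation:
Step 1: reserve R1 B 2 -> on_hand[A=45 B=50] avail[A=45 B=48] open={R1}
Step 2: commit R1 -> on_hand[A=45 B=48] avail[A=45 B=48] open={}
Step 3: reserve R2 B 6 -> on_hand[A=45 B=48] avail[A=45 B=42] open={R2}
Step 4: commit R2 -> on_hand[A=45 B=42] avail[A=45 B=42] open={}
Step 5: reserve R3 B 8 -> on_hand[A=45 B=42] avail[A=45 B=34] open={R3}
Step 6: cancel R3 -> on_hand[A=45 B=42] avail[A=45 B=42] open={}
Step 7: reserve R4 B 1 -> on_hand[A=45 B=42] avail[A=45 B=41] open={R4}
Step 8: cancel R4 -> on_hand[A=45 B=42] avail[A=45 B=42] open={}
Step 9: reserve R5 A 1 -> on_hand[A=45 B=42] avail[A=44 B=42] open={R5}
Step 10: commit R5 -> on_hand[A=44 B=42] avail[A=44 B=42] open={}
Step 11: reserve R6 B 9 -> on_hand[A=44 B=42] avail[A=44 B=33] open={R6}
Step 12: cancel R6 -> on_hand[A=44 B=42] avail[A=44 B=42] open={}
Step 13: reserve R7 A 2 -> on_hand[A=44 B=42] avail[A=42 B=42] open={R7}
Step 14: commit R7 -> on_hand[A=42 B=42] avail[A=42 B=42] open={}
Step 15: reserve R8 A 6 -> on_hand[A=42 B=42] avail[A=36 B=42] open={R8}
Step 16: reserve R9 A 4 -> on_hand[A=42 B=42] avail[A=32 B=42] open={R8,R9}
Step 17: commit R8 -> on_hand[A=36 B=42] avail[A=32 B=42] open={R9}
Step 18: reserve R10 B 1 -> on_hand[A=36 B=42] avail[A=32 B=41] open={R10,R9}
Step 19: commit R9 -> on_hand[A=32 B=42] avail[A=32 B=41] open={R10}
Step 20: reserve R11 B 9 -> on_hand[A=32 B=42] avail[A=32 B=32] open={R10,R11}
Step 21: cancel R11 -> on_hand[A=32 B=42] avail[A=32 B=41] open={R10}
Step 22: reserve R12 B 6 -> on_hand[A=32 B=42] avail[A=32 B=35] open={R10,R12}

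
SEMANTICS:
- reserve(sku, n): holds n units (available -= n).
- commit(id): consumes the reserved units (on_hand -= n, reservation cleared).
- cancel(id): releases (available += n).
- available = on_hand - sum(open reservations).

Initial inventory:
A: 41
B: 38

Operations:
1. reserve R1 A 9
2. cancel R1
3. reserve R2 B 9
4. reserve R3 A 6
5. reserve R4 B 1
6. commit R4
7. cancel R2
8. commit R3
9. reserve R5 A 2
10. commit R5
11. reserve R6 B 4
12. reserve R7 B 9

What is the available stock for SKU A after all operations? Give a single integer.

Step 1: reserve R1 A 9 -> on_hand[A=41 B=38] avail[A=32 B=38] open={R1}
Step 2: cancel R1 -> on_hand[A=41 B=38] avail[A=41 B=38] open={}
Step 3: reserve R2 B 9 -> on_hand[A=41 B=38] avail[A=41 B=29] open={R2}
Step 4: reserve R3 A 6 -> on_hand[A=41 B=38] avail[A=35 B=29] open={R2,R3}
Step 5: reserve R4 B 1 -> on_hand[A=41 B=38] avail[A=35 B=28] open={R2,R3,R4}
Step 6: commit R4 -> on_hand[A=41 B=37] avail[A=35 B=28] open={R2,R3}
Step 7: cancel R2 -> on_hand[A=41 B=37] avail[A=35 B=37] open={R3}
Step 8: commit R3 -> on_hand[A=35 B=37] avail[A=35 B=37] open={}
Step 9: reserve R5 A 2 -> on_hand[A=35 B=37] avail[A=33 B=37] open={R5}
Step 10: commit R5 -> on_hand[A=33 B=37] avail[A=33 B=37] open={}
Step 11: reserve R6 B 4 -> on_hand[A=33 B=37] avail[A=33 B=33] open={R6}
Step 12: reserve R7 B 9 -> on_hand[A=33 B=37] avail[A=33 B=24] open={R6,R7}
Final available[A] = 33

Answer: 33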